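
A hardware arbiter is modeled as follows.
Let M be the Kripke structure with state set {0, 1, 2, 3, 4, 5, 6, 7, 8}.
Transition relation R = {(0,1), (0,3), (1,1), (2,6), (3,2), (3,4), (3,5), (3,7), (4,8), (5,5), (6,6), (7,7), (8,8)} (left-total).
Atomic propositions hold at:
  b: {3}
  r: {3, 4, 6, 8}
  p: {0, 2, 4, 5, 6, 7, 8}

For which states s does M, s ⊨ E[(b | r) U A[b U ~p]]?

Sat(b | r) = {3, 4, 6, 8}
Sat(~p) = {1, 3}
A[b U ~p]: least fixpoint, start Z0 = Sat(~p) = {1, 3}, add states in Sat(b) with every successor in Z. Already a fixed point.
Sat(A[b U ~p]) = {1, 3}
E[(b | r) U A[b U ~p]]: least fixpoint, start Z0 = Sat(A[b U ~p]) = {1, 3}, add states in Sat(b | r) with some successor in Z. Already a fixed point.
Sat(E[(b | r) U A[b U ~p]]) = {1, 3}

{1, 3}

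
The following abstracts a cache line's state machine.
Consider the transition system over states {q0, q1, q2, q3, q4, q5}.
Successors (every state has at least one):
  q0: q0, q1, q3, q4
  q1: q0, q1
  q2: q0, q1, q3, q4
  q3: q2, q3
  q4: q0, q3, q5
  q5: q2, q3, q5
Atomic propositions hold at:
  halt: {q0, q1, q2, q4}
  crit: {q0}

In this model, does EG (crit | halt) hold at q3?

No

Sat(crit | halt) = {q0, q1, q2, q4}
EG (crit | halt): greatest fixpoint, start Z0 = {q0, q1, q2, q4}, keep only states in Sat with some successor in Z. Already a fixed point.
Sat(EG (crit | halt)) = {q0, q1, q2, q4}
q3 ∉ Sat(EG (crit | halt)) = {q0, q1, q2, q4}, so the formula does not hold at q3.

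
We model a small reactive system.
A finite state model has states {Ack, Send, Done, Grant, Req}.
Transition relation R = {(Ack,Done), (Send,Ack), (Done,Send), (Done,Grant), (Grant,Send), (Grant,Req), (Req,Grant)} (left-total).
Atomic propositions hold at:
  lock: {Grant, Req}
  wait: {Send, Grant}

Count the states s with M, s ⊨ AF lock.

AF lock: least fixpoint, start Z0 = {Grant, Req}, add states with every successor in Z. Already a fixed point.
Sat(AF lock) = {Grant, Req}
|Sat(AF lock)| = |{Grant, Req}| = 2.

2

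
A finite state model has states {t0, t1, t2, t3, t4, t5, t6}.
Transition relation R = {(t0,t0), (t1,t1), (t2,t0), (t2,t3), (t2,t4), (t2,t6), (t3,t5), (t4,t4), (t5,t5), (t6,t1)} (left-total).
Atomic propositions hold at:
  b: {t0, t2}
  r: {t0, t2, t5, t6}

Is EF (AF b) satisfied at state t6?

AF b: least fixpoint, start Z0 = {t0, t2}, add states with every successor in Z. Already a fixed point.
Sat(AF b) = {t0, t2}
EF (AF b): least fixpoint, start Z0 = {t0, t2}, add states with some successor in Z. Already a fixed point.
Sat(EF (AF b)) = {t0, t2}
t6 ∉ Sat(EF (AF b)) = {t0, t2}, so the formula does not hold at t6.

No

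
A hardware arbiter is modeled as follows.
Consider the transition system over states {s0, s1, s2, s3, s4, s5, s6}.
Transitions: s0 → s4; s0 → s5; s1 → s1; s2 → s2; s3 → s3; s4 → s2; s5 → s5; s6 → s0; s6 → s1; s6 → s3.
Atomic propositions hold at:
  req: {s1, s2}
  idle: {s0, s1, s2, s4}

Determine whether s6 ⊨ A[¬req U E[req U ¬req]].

Sat(¬req) = {s0, s3, s4, s5, s6}
E[req U ¬req]: least fixpoint, start Z0 = Sat(¬req) = {s0, s3, s4, s5, s6}, add states in Sat(req) with some successor in Z. Already a fixed point.
Sat(E[req U ¬req]) = {s0, s3, s4, s5, s6}
A[¬req U E[req U ¬req]]: least fixpoint, start Z0 = Sat(E[req U ¬req]) = {s0, s3, s4, s5, s6}, add states in Sat(¬req) with every successor in Z. Already a fixed point.
Sat(A[¬req U E[req U ¬req]]) = {s0, s3, s4, s5, s6}
s6 ∈ Sat(A[¬req U E[req U ¬req]]) = {s0, s3, s4, s5, s6}, so the formula holds at s6.

Yes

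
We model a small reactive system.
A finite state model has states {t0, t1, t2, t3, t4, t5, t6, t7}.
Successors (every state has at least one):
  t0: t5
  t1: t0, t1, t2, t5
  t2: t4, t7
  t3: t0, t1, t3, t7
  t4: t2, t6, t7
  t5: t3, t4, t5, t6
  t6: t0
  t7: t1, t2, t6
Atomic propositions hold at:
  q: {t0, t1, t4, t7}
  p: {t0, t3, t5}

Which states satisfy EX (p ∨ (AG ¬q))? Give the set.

Sat(¬q) = {t2, t3, t5, t6}
AG ¬q: greatest fixpoint, start Z0 = {t2, t3, t5, t6}, keep only states in Sat with every successor in Z. Z1 = ∅; fixed.
Sat(AG ¬q) = ∅
Sat(p ∨ (AG ¬q)) = {t0, t3, t5}
Sat(EX (p ∨ (AG ¬q))) = {s : some successor in {t0, t3, t5}} = {t0, t1, t3, t5, t6}

{t0, t1, t3, t5, t6}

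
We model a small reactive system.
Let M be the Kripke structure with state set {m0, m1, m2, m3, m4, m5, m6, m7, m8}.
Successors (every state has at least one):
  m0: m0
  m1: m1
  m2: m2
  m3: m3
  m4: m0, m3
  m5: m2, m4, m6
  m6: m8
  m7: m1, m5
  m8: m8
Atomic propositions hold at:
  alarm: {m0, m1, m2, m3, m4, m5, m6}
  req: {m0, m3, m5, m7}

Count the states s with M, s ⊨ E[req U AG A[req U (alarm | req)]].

Sat(alarm | req) = {m0, m1, m2, m3, m4, m5, m6, m7}
A[req U (alarm | req)]: least fixpoint, start Z0 = Sat((alarm | req)) = {m0, m1, m2, m3, m4, m5, m6, m7}, add states in Sat(req) with every successor in Z. Already a fixed point.
Sat(A[req U (alarm | req)]) = {m0, m1, m2, m3, m4, m5, m6, m7}
AG A[req U (alarm | req)]: greatest fixpoint, start Z0 = {m0, m1, m2, m3, m4, m5, m6, m7}, keep only states in Sat with every successor in Z. Z1 = {m0, m1, m2, m3, m4, m5, m7}; Z2 = {m0, m1, m2, m3, m4, m7}; Z3 = {m0, m1, m2, m3, m4}; fixed.
Sat(AG A[req U (alarm | req)]) = {m0, m1, m2, m3, m4}
E[req U AG A[req U (alarm | req)]]: least fixpoint, start Z0 = Sat(AG A[req U (alarm | req)]) = {m0, m1, m2, m3, m4}, add states in Sat(req) with some successor in Z. Z1 = {m0, m1, m2, m3, m4, m5, m7}; fixed.
Sat(E[req U AG A[req U (alarm | req)]]) = {m0, m1, m2, m3, m4, m5, m7}
|Sat(E[req U AG A[req U (alarm | req)]])| = |{m0, m1, m2, m3, m4, m5, m7}| = 7.

7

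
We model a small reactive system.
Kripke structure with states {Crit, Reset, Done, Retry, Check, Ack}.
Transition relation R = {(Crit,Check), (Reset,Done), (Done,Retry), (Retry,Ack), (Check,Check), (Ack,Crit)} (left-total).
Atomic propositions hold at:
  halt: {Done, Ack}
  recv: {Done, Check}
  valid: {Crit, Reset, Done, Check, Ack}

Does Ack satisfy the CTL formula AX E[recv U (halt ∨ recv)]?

Sat(halt ∨ recv) = {Done, Check, Ack}
E[recv U (halt ∨ recv)]: least fixpoint, start Z0 = Sat((halt ∨ recv)) = {Done, Check, Ack}, add states in Sat(recv) with some successor in Z. Already a fixed point.
Sat(E[recv U (halt ∨ recv)]) = {Done, Check, Ack}
Sat(AX E[recv U (halt ∨ recv)]) = {s : every successor in {Done, Check, Ack}} = {Crit, Reset, Retry, Check}
Ack ∉ Sat(AX E[recv U (halt ∨ recv)]) = {Crit, Reset, Retry, Check}, so the formula does not hold at Ack.

No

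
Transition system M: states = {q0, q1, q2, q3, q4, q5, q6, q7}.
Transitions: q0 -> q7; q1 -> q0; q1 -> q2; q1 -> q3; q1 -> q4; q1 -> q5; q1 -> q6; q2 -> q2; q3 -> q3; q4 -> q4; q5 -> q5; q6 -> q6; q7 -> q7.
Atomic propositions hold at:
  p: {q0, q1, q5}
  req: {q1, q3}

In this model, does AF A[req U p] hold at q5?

A[req U p]: least fixpoint, start Z0 = Sat(p) = {q0, q1, q5}, add states in Sat(req) with every successor in Z. Already a fixed point.
Sat(A[req U p]) = {q0, q1, q5}
AF A[req U p]: least fixpoint, start Z0 = {q0, q1, q5}, add states with every successor in Z. Already a fixed point.
Sat(AF A[req U p]) = {q0, q1, q5}
q5 ∈ Sat(AF A[req U p]) = {q0, q1, q5}, so the formula holds at q5.

Yes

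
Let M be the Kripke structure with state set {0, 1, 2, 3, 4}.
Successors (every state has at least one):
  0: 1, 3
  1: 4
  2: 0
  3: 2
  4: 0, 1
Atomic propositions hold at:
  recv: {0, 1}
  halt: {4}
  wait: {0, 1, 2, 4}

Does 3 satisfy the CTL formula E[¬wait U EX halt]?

No

Sat(¬wait) = {3}
Sat(EX halt) = {s : some successor in {4}} = {1}
E[¬wait U EX halt]: least fixpoint, start Z0 = Sat(EX halt) = {1}, add states in Sat(¬wait) with some successor in Z. Already a fixed point.
Sat(E[¬wait U EX halt]) = {1}
3 ∉ Sat(E[¬wait U EX halt]) = {1}, so the formula does not hold at 3.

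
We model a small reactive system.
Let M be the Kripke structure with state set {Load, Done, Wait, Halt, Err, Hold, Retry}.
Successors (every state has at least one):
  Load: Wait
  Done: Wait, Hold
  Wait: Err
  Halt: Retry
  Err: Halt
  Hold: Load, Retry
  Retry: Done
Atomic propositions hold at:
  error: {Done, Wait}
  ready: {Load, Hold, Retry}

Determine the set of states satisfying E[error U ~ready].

{Done, Wait, Halt, Err}

Sat(~ready) = {Done, Wait, Halt, Err}
E[error U ~ready]: least fixpoint, start Z0 = Sat(~ready) = {Done, Wait, Halt, Err}, add states in Sat(error) with some successor in Z. Already a fixed point.
Sat(E[error U ~ready]) = {Done, Wait, Halt, Err}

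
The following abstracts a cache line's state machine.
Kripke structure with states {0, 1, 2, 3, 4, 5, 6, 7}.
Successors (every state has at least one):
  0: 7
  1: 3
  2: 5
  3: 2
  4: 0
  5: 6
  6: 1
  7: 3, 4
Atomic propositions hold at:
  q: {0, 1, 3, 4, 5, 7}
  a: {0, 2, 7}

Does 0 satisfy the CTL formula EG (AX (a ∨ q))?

Sat(a ∨ q) = {0, 1, 2, 3, 4, 5, 7}
Sat(AX (a ∨ q)) = {s : every successor in {0, 1, 2, 3, 4, 5, 7}} = {0, 1, 2, 3, 4, 6, 7}
EG (AX (a ∨ q)): greatest fixpoint, start Z0 = {0, 1, 2, 3, 4, 6, 7}, keep only states in Sat with some successor in Z. Z1 = {0, 1, 3, 4, 6, 7}; Z2 = {0, 1, 4, 6, 7}; Z3 = {0, 4, 6, 7}; Z4 = {0, 4, 7}; fixed.
Sat(EG (AX (a ∨ q))) = {0, 4, 7}
0 ∈ Sat(EG (AX (a ∨ q))) = {0, 4, 7}, so the formula holds at 0.

Yes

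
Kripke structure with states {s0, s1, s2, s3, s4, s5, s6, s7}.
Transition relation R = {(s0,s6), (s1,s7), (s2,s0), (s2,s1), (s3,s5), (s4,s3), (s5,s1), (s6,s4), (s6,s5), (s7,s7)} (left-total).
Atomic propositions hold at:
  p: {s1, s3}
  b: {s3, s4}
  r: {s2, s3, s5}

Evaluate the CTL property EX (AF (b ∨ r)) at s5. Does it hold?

No

Sat(b ∨ r) = {s2, s3, s4, s5}
AF (b ∨ r): least fixpoint, start Z0 = {s2, s3, s4, s5}, add states with every successor in Z. Z1 = {s2, s3, s4, s5, s6}; Z2 = {s0, s2, s3, s4, s5, s6}; fixed.
Sat(AF (b ∨ r)) = {s0, s2, s3, s4, s5, s6}
Sat(EX (AF (b ∨ r))) = {s : some successor in {s0, s2, s3, s4, s5, s6}} = {s0, s2, s3, s4, s6}
s5 ∉ Sat(EX (AF (b ∨ r))) = {s0, s2, s3, s4, s6}, so the formula does not hold at s5.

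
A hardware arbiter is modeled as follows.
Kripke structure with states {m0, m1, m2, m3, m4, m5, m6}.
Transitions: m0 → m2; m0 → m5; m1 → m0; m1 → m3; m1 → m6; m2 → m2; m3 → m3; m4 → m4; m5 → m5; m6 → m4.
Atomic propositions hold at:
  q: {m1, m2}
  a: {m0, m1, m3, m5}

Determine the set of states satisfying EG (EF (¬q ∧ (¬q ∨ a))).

Sat(¬q) = {m0, m3, m4, m5, m6}
Sat(¬q ∨ a) = {m0, m1, m3, m4, m5, m6}
Sat(¬q ∧ (¬q ∨ a)) = {m0, m3, m4, m5, m6}
EF (¬q ∧ (¬q ∨ a)): least fixpoint, start Z0 = {m0, m3, m4, m5, m6}, add states with some successor in Z. Z1 = {m0, m1, m3, m4, m5, m6}; fixed.
Sat(EF (¬q ∧ (¬q ∨ a))) = {m0, m1, m3, m4, m5, m6}
EG (EF (¬q ∧ (¬q ∨ a))): greatest fixpoint, start Z0 = {m0, m1, m3, m4, m5, m6}, keep only states in Sat with some successor in Z. Already a fixed point.
Sat(EG (EF (¬q ∧ (¬q ∨ a)))) = {m0, m1, m3, m4, m5, m6}

{m0, m1, m3, m4, m5, m6}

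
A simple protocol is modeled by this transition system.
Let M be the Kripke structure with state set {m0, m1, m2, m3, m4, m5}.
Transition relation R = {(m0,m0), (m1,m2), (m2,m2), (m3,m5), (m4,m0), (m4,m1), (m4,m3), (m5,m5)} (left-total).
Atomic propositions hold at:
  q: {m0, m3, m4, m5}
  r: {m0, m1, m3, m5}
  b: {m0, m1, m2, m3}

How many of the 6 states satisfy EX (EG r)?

4

EG r: greatest fixpoint, start Z0 = {m0, m1, m3, m5}, keep only states in Sat with some successor in Z. Z1 = {m0, m3, m5}; fixed.
Sat(EG r) = {m0, m3, m5}
Sat(EX (EG r)) = {s : some successor in {m0, m3, m5}} = {m0, m3, m4, m5}
|Sat(EX (EG r))| = |{m0, m3, m4, m5}| = 4.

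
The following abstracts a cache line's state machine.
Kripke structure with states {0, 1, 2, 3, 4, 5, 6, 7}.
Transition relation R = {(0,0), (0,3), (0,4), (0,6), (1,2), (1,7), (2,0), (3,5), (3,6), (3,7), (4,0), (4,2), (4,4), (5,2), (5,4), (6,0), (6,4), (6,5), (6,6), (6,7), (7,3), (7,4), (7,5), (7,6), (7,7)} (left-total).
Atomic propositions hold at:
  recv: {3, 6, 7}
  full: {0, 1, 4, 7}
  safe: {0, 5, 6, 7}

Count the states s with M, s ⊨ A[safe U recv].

A[safe U recv]: least fixpoint, start Z0 = Sat(recv) = {3, 6, 7}, add states in Sat(safe) with every successor in Z. Already a fixed point.
Sat(A[safe U recv]) = {3, 6, 7}
|Sat(A[safe U recv])| = |{3, 6, 7}| = 3.

3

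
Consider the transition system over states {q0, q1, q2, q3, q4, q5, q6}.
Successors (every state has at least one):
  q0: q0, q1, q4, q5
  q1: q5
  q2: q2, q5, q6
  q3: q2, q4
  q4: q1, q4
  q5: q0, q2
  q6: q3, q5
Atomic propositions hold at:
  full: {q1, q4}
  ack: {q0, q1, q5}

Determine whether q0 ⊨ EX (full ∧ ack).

Sat(full ∧ ack) = {q1}
Sat(EX (full ∧ ack)) = {s : some successor in {q1}} = {q0, q4}
q0 ∈ Sat(EX (full ∧ ack)) = {q0, q4}, so the formula holds at q0.

Yes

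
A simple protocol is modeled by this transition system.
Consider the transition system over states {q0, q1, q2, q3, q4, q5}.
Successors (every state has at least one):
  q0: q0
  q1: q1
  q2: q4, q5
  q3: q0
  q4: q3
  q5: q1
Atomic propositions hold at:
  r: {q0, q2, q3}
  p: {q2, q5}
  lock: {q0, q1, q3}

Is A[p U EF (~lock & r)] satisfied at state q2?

Sat(~lock) = {q2, q4, q5}
Sat(~lock & r) = {q2}
EF (~lock & r): least fixpoint, start Z0 = {q2}, add states with some successor in Z. Already a fixed point.
Sat(EF (~lock & r)) = {q2}
A[p U EF (~lock & r)]: least fixpoint, start Z0 = Sat(EF (~lock & r)) = {q2}, add states in Sat(p) with every successor in Z. Already a fixed point.
Sat(A[p U EF (~lock & r)]) = {q2}
q2 ∈ Sat(A[p U EF (~lock & r)]) = {q2}, so the formula holds at q2.

Yes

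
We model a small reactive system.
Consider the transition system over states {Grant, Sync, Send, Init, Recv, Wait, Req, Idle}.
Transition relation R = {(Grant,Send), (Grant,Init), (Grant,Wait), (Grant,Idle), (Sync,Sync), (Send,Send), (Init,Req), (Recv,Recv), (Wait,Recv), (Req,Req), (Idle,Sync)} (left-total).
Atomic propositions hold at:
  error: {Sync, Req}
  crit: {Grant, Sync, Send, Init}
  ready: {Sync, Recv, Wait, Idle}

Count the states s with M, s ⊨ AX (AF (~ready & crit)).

1

Sat(~ready) = {Grant, Send, Init, Req}
Sat(~ready & crit) = {Grant, Send, Init}
AF (~ready & crit): least fixpoint, start Z0 = {Grant, Send, Init}, add states with every successor in Z. Already a fixed point.
Sat(AF (~ready & crit)) = {Grant, Send, Init}
Sat(AX (AF (~ready & crit))) = {s : every successor in {Grant, Send, Init}} = {Send}
|Sat(AX (AF (~ready & crit)))| = |{Send}| = 1.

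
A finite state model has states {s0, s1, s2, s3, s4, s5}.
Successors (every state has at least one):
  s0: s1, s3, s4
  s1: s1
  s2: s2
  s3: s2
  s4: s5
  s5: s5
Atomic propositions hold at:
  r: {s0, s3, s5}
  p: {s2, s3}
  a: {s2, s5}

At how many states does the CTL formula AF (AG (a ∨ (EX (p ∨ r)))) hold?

4

Sat(p ∨ r) = {s0, s2, s3, s5}
Sat(EX (p ∨ r)) = {s : some successor in {s0, s2, s3, s5}} = {s0, s2, s3, s4, s5}
Sat(a ∨ (EX (p ∨ r))) = {s0, s2, s3, s4, s5}
AG (a ∨ (EX (p ∨ r))): greatest fixpoint, start Z0 = {s0, s2, s3, s4, s5}, keep only states in Sat with every successor in Z. Z1 = {s2, s3, s4, s5}; fixed.
Sat(AG (a ∨ (EX (p ∨ r)))) = {s2, s3, s4, s5}
AF (AG (a ∨ (EX (p ∨ r)))): least fixpoint, start Z0 = {s2, s3, s4, s5}, add states with every successor in Z. Already a fixed point.
Sat(AF (AG (a ∨ (EX (p ∨ r))))) = {s2, s3, s4, s5}
|Sat(AF (AG (a ∨ (EX (p ∨ r)))))| = |{s2, s3, s4, s5}| = 4.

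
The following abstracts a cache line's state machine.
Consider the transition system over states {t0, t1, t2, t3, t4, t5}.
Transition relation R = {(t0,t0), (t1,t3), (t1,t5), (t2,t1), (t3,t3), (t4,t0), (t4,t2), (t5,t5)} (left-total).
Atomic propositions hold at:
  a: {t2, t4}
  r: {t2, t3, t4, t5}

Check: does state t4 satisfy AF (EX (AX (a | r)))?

No

Sat(a | r) = {t2, t3, t4, t5}
Sat(AX (a | r)) = {s : every successor in {t2, t3, t4, t5}} = {t1, t3, t5}
Sat(EX (AX (a | r))) = {s : some successor in {t1, t3, t5}} = {t1, t2, t3, t5}
AF (EX (AX (a | r))): least fixpoint, start Z0 = {t1, t2, t3, t5}, add states with every successor in Z. Already a fixed point.
Sat(AF (EX (AX (a | r)))) = {t1, t2, t3, t5}
t4 ∉ Sat(AF (EX (AX (a | r)))) = {t1, t2, t3, t5}, so the formula does not hold at t4.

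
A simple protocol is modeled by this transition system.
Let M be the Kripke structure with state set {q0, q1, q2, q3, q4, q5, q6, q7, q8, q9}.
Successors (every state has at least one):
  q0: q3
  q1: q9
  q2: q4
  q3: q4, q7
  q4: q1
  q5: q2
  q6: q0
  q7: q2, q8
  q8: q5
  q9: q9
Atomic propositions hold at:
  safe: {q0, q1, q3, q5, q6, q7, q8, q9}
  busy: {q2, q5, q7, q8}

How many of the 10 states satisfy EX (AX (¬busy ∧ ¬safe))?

2

Sat(¬busy) = {q0, q1, q3, q4, q6, q9}
Sat(¬safe) = {q2, q4}
Sat(¬busy ∧ ¬safe) = {q4}
Sat(AX (¬busy ∧ ¬safe)) = {s : every successor in {q4}} = {q2}
Sat(EX (AX (¬busy ∧ ¬safe))) = {s : some successor in {q2}} = {q5, q7}
|Sat(EX (AX (¬busy ∧ ¬safe)))| = |{q5, q7}| = 2.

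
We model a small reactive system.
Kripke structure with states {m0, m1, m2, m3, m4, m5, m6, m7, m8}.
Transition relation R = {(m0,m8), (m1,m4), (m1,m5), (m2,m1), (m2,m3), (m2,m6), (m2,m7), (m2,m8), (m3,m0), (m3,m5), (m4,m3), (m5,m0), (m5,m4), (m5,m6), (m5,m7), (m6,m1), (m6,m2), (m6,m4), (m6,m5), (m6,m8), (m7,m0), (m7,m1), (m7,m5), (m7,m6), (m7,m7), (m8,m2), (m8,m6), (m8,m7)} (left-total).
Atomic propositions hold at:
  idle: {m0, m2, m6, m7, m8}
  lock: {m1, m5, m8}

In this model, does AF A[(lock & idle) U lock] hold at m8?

Yes

Sat(lock & idle) = {m8}
A[(lock & idle) U lock]: least fixpoint, start Z0 = Sat(lock) = {m1, m5, m8}, add states in Sat(lock & idle) with every successor in Z. Already a fixed point.
Sat(A[(lock & idle) U lock]) = {m1, m5, m8}
AF A[(lock & idle) U lock]: least fixpoint, start Z0 = {m1, m5, m8}, add states with every successor in Z. Z1 = {m0, m1, m5, m8}; Z2 = {m0, m1, m3, m5, m8}; Z3 = {m0, m1, m3, m4, m5, m8}; fixed.
Sat(AF A[(lock & idle) U lock]) = {m0, m1, m3, m4, m5, m8}
m8 ∈ Sat(AF A[(lock & idle) U lock]) = {m0, m1, m3, m4, m5, m8}, so the formula holds at m8.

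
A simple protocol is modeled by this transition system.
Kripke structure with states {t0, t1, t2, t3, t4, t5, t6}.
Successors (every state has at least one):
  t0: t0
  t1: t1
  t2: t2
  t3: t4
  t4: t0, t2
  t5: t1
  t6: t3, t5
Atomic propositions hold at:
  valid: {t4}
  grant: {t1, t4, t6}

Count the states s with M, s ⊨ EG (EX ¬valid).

Sat(¬valid) = {t0, t1, t2, t3, t5, t6}
Sat(EX ¬valid) = {s : some successor in {t0, t1, t2, t3, t5, t6}} = {t0, t1, t2, t4, t5, t6}
EG (EX ¬valid): greatest fixpoint, start Z0 = {t0, t1, t2, t4, t5, t6}, keep only states in Sat with some successor in Z. Already a fixed point.
Sat(EG (EX ¬valid)) = {t0, t1, t2, t4, t5, t6}
|Sat(EG (EX ¬valid))| = |{t0, t1, t2, t4, t5, t6}| = 6.

6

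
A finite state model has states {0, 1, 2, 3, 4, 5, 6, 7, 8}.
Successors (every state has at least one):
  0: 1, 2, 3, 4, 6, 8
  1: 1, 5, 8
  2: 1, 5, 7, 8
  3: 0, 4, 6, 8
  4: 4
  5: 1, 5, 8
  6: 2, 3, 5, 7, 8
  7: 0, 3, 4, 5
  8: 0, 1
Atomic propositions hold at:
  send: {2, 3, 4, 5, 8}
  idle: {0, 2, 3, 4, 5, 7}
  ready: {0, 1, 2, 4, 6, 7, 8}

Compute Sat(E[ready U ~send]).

{0, 1, 2, 6, 7, 8}

Sat(~send) = {0, 1, 6, 7}
E[ready U ~send]: least fixpoint, start Z0 = Sat(~send) = {0, 1, 6, 7}, add states in Sat(ready) with some successor in Z. Z1 = {0, 1, 2, 6, 7, 8}; fixed.
Sat(E[ready U ~send]) = {0, 1, 2, 6, 7, 8}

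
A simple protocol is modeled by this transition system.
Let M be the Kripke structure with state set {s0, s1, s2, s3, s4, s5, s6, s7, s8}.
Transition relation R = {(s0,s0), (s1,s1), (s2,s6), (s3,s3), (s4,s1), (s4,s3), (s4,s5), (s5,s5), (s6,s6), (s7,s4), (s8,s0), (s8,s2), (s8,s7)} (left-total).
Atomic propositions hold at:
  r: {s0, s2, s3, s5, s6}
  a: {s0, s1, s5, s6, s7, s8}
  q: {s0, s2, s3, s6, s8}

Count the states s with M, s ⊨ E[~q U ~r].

4

Sat(~q) = {s1, s4, s5, s7}
Sat(~r) = {s1, s4, s7, s8}
E[~q U ~r]: least fixpoint, start Z0 = Sat(~r) = {s1, s4, s7, s8}, add states in Sat(~q) with some successor in Z. Already a fixed point.
Sat(E[~q U ~r]) = {s1, s4, s7, s8}
|Sat(E[~q U ~r])| = |{s1, s4, s7, s8}| = 4.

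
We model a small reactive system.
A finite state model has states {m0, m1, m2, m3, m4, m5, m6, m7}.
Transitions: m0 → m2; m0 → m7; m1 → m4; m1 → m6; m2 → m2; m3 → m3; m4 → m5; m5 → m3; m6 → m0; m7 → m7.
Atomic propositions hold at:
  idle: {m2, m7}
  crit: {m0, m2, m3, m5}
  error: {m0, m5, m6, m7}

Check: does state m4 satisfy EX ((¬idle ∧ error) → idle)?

No

Sat(¬idle) = {m0, m1, m3, m4, m5, m6}
Sat(¬idle ∧ error) = {m0, m5, m6}
Sat((¬idle ∧ error) → idle) = {m1, m2, m3, m4, m7}
Sat(EX ((¬idle ∧ error) → idle)) = {s : some successor in {m1, m2, m3, m4, m7}} = {m0, m1, m2, m3, m5, m7}
m4 ∉ Sat(EX ((¬idle ∧ error) → idle)) = {m0, m1, m2, m3, m5, m7}, so the formula does not hold at m4.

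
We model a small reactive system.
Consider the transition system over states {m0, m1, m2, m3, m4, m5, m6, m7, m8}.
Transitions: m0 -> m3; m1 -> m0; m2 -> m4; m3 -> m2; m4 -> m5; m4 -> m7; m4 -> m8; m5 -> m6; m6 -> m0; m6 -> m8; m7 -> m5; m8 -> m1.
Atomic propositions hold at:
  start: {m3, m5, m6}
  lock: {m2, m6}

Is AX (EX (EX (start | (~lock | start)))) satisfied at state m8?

Sat(~lock) = {m0, m1, m3, m4, m5, m7, m8}
Sat(~lock | start) = {m0, m1, m3, m4, m5, m6, m7, m8}
Sat(start | (~lock | start)) = {m0, m1, m3, m4, m5, m6, m7, m8}
Sat(EX (start | (~lock | start))) = {s : some successor in {m0, m1, m3, m4, m5, m6, m7, m8}} = {m0, m1, m2, m4, m5, m6, m7, m8}
Sat(EX (EX (start | (~lock | start)))) = {s : some successor in {m0, m1, m2, m4, m5, m6, m7, m8}} = {m1, m2, m3, m4, m5, m6, m7, m8}
Sat(AX (EX (EX (start | (~lock | start))))) = {s : every successor in {m1, m2, m3, m4, m5, m6, m7, m8}} = {m0, m2, m3, m4, m5, m7, m8}
m8 ∈ Sat(AX (EX (EX (start | (~lock | start))))) = {m0, m2, m3, m4, m5, m7, m8}, so the formula holds at m8.

Yes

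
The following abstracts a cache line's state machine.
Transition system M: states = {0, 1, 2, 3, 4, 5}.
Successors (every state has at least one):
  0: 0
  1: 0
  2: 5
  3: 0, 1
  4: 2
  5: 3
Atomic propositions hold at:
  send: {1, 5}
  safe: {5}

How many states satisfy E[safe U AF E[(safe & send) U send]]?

4

Sat(safe & send) = {5}
E[(safe & send) U send]: least fixpoint, start Z0 = Sat(send) = {1, 5}, add states in Sat(safe & send) with some successor in Z. Already a fixed point.
Sat(E[(safe & send) U send]) = {1, 5}
AF E[(safe & send) U send]: least fixpoint, start Z0 = {1, 5}, add states with every successor in Z. Z1 = {1, 2, 5}; Z2 = {1, 2, 4, 5}; fixed.
Sat(AF E[(safe & send) U send]) = {1, 2, 4, 5}
E[safe U AF E[(safe & send) U send]]: least fixpoint, start Z0 = Sat(AF E[(safe & send) U send]) = {1, 2, 4, 5}, add states in Sat(safe) with some successor in Z. Already a fixed point.
Sat(E[safe U AF E[(safe & send) U send]]) = {1, 2, 4, 5}
|Sat(E[safe U AF E[(safe & send) U send]])| = |{1, 2, 4, 5}| = 4.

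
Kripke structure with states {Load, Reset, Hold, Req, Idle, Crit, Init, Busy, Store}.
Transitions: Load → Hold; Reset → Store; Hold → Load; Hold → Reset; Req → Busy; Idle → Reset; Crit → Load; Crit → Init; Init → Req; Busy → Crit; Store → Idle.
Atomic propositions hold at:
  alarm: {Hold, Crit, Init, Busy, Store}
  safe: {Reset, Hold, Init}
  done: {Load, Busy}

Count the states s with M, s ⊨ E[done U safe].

4

E[done U safe]: least fixpoint, start Z0 = Sat(safe) = {Reset, Hold, Init}, add states in Sat(done) with some successor in Z. Z1 = {Load, Reset, Hold, Init}; fixed.
Sat(E[done U safe]) = {Load, Reset, Hold, Init}
|Sat(E[done U safe])| = |{Load, Reset, Hold, Init}| = 4.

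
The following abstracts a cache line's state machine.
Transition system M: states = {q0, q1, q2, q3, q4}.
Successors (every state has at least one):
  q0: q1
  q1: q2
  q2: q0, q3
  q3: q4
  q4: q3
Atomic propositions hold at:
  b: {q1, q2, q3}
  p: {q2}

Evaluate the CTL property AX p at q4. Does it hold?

No

Sat(AX p) = {s : every successor in {q2}} = {q1}
q4 ∉ Sat(AX p) = {q1}, so the formula does not hold at q4.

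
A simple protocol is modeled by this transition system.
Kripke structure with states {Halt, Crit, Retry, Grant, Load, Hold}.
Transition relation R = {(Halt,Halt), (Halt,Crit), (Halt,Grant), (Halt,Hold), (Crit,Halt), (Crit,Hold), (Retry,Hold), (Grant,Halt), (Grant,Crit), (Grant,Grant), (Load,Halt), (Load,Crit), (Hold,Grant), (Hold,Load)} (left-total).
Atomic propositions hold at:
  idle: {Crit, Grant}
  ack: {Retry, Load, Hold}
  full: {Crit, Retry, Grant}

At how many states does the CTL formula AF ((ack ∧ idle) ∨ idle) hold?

Sat(ack ∧ idle) = ∅
Sat((ack ∧ idle) ∨ idle) = {Crit, Grant}
AF ((ack ∧ idle) ∨ idle): least fixpoint, start Z0 = {Crit, Grant}, add states with every successor in Z. Already a fixed point.
Sat(AF ((ack ∧ idle) ∨ idle)) = {Crit, Grant}
|Sat(AF ((ack ∧ idle) ∨ idle))| = |{Crit, Grant}| = 2.

2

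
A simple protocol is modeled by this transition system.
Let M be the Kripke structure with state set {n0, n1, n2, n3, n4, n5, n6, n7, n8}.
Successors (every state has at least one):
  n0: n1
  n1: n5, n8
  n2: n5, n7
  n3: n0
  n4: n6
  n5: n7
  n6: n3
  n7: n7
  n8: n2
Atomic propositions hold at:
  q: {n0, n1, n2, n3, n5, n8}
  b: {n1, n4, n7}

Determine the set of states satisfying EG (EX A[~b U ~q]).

Sat(~b) = {n0, n2, n3, n5, n6, n8}
Sat(~q) = {n4, n6, n7}
A[~b U ~q]: least fixpoint, start Z0 = Sat(~q) = {n4, n6, n7}, add states in Sat(~b) with every successor in Z. Z1 = {n4, n5, n6, n7}; Z2 = {n2, n4, n5, n6, n7}; Z3 = {n2, n4, n5, n6, n7, n8}; fixed.
Sat(A[~b U ~q]) = {n2, n4, n5, n6, n7, n8}
Sat(EX A[~b U ~q]) = {s : some successor in {n2, n4, n5, n6, n7, n8}} = {n1, n2, n4, n5, n7, n8}
EG (EX A[~b U ~q]): greatest fixpoint, start Z0 = {n1, n2, n4, n5, n7, n8}, keep only states in Sat with some successor in Z. Z1 = {n1, n2, n5, n7, n8}; fixed.
Sat(EG (EX A[~b U ~q])) = {n1, n2, n5, n7, n8}

{n1, n2, n5, n7, n8}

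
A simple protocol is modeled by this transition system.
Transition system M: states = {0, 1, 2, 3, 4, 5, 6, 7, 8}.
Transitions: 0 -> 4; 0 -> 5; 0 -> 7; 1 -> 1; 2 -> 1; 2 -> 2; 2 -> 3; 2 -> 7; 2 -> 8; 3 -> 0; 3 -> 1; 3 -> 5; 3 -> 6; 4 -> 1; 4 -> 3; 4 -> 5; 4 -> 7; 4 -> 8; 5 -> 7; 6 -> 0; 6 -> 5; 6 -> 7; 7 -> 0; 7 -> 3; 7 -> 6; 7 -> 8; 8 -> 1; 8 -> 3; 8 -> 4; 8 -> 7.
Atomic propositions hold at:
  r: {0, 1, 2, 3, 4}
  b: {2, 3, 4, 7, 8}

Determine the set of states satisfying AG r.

AG r: greatest fixpoint, start Z0 = {0, 1, 2, 3, 4}, keep only states in Sat with every successor in Z. Z1 = {1}; fixed.
Sat(AG r) = {1}

{1}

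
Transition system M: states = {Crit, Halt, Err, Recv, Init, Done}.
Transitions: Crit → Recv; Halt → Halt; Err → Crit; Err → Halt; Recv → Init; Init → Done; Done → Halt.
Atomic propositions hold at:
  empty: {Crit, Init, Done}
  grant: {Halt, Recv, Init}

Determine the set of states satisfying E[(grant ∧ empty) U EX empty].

Sat(grant ∧ empty) = {Init}
Sat(EX empty) = {s : some successor in {Crit, Init, Done}} = {Err, Recv, Init}
E[(grant ∧ empty) U EX empty]: least fixpoint, start Z0 = Sat(EX empty) = {Err, Recv, Init}, add states in Sat(grant ∧ empty) with some successor in Z. Already a fixed point.
Sat(E[(grant ∧ empty) U EX empty]) = {Err, Recv, Init}

{Err, Recv, Init}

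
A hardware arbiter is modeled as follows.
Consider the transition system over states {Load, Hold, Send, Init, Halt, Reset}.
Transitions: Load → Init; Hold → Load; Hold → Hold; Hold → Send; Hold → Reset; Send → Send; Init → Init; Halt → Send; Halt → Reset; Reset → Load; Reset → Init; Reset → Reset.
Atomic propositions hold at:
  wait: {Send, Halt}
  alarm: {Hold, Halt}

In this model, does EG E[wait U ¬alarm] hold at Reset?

Yes

Sat(¬alarm) = {Load, Send, Init, Reset}
E[wait U ¬alarm]: least fixpoint, start Z0 = Sat(¬alarm) = {Load, Send, Init, Reset}, add states in Sat(wait) with some successor in Z. Z1 = {Load, Send, Init, Halt, Reset}; fixed.
Sat(E[wait U ¬alarm]) = {Load, Send, Init, Halt, Reset}
EG E[wait U ¬alarm]: greatest fixpoint, start Z0 = {Load, Send, Init, Halt, Reset}, keep only states in Sat with some successor in Z. Already a fixed point.
Sat(EG E[wait U ¬alarm]) = {Load, Send, Init, Halt, Reset}
Reset ∈ Sat(EG E[wait U ¬alarm]) = {Load, Send, Init, Halt, Reset}, so the formula holds at Reset.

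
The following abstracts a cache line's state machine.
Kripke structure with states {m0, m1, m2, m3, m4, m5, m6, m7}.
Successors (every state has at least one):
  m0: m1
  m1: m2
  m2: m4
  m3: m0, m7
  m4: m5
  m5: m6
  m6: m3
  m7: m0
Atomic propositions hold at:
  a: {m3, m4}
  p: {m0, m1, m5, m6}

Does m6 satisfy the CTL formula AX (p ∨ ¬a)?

Sat(¬a) = {m0, m1, m2, m5, m6, m7}
Sat(p ∨ ¬a) = {m0, m1, m2, m5, m6, m7}
Sat(AX (p ∨ ¬a)) = {s : every successor in {m0, m1, m2, m5, m6, m7}} = {m0, m1, m3, m4, m5, m7}
m6 ∉ Sat(AX (p ∨ ¬a)) = {m0, m1, m3, m4, m5, m7}, so the formula does not hold at m6.

No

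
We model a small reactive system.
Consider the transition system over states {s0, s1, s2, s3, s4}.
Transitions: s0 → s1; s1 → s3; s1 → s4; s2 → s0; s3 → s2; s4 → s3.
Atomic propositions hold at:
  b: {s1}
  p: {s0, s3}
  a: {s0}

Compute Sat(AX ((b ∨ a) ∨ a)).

{s0, s2}

Sat(b ∨ a) = {s0, s1}
Sat((b ∨ a) ∨ a) = {s0, s1}
Sat(AX ((b ∨ a) ∨ a)) = {s : every successor in {s0, s1}} = {s0, s2}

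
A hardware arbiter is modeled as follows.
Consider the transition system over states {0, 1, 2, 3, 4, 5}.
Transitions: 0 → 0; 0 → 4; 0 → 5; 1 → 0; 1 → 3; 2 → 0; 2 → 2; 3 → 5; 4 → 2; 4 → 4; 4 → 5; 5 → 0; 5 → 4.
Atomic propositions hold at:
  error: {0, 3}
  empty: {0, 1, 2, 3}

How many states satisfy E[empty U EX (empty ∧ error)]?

Sat(empty ∧ error) = {0, 3}
Sat(EX (empty ∧ error)) = {s : some successor in {0, 3}} = {0, 1, 2, 5}
E[empty U EX (empty ∧ error)]: least fixpoint, start Z0 = Sat(EX (empty ∧ error)) = {0, 1, 2, 5}, add states in Sat(empty) with some successor in Z. Z1 = {0, 1, 2, 3, 5}; fixed.
Sat(E[empty U EX (empty ∧ error)]) = {0, 1, 2, 3, 5}
|Sat(E[empty U EX (empty ∧ error)])| = |{0, 1, 2, 3, 5}| = 5.

5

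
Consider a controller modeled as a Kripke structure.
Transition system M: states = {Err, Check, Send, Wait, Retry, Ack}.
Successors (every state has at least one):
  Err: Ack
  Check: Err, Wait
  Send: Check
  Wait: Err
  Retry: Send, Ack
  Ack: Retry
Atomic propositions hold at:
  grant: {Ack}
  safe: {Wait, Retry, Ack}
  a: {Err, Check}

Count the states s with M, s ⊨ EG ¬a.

Sat(¬a) = {Send, Wait, Retry, Ack}
EG ¬a: greatest fixpoint, start Z0 = {Send, Wait, Retry, Ack}, keep only states in Sat with some successor in Z. Z1 = {Retry, Ack}; fixed.
Sat(EG ¬a) = {Retry, Ack}
|Sat(EG ¬a)| = |{Retry, Ack}| = 2.

2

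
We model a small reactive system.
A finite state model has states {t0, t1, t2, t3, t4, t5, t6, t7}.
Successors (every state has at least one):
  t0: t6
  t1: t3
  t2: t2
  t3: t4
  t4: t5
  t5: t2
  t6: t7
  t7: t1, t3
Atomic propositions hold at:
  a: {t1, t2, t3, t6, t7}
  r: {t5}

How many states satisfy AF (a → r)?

Sat(a → r) = {t0, t4, t5}
AF (a → r): least fixpoint, start Z0 = {t0, t4, t5}, add states with every successor in Z. Z1 = {t0, t3, t4, t5}; Z2 = {t0, t1, t3, t4, t5}; Z3 = {t0, t1, t3, t4, t5, t7}; Z4 = {t0, t1, t3, t4, t5, t6, t7}; fixed.
Sat(AF (a → r)) = {t0, t1, t3, t4, t5, t6, t7}
|Sat(AF (a → r))| = |{t0, t1, t3, t4, t5, t6, t7}| = 7.

7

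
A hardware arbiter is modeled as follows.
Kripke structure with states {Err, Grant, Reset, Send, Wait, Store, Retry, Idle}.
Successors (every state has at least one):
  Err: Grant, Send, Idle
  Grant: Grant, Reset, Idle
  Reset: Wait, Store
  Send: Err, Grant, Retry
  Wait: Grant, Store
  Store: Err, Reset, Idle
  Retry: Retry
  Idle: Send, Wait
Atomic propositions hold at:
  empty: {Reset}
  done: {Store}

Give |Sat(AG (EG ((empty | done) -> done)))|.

Sat(empty | done) = {Reset, Store}
Sat((empty | done) -> done) = {Err, Grant, Send, Wait, Store, Retry, Idle}
EG ((empty | done) -> done): greatest fixpoint, start Z0 = {Err, Grant, Send, Wait, Store, Retry, Idle}, keep only states in Sat with some successor in Z. Already a fixed point.
Sat(EG ((empty | done) -> done)) = {Err, Grant, Send, Wait, Store, Retry, Idle}
AG (EG ((empty | done) -> done)): greatest fixpoint, start Z0 = {Err, Grant, Send, Wait, Store, Retry, Idle}, keep only states in Sat with every successor in Z. Z1 = {Err, Send, Wait, Retry, Idle}; Z2 = {Retry, Idle}; Z3 = {Retry}; fixed.
Sat(AG (EG ((empty | done) -> done))) = {Retry}
|Sat(AG (EG ((empty | done) -> done)))| = |{Retry}| = 1.

1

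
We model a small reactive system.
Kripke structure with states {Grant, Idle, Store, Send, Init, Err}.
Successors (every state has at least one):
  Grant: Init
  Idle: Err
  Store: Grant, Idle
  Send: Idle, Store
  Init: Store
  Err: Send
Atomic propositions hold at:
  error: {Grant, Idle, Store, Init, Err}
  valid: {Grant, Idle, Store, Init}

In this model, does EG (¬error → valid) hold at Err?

Sat(¬error) = {Send}
Sat(¬error → valid) = {Grant, Idle, Store, Init, Err}
EG (¬error → valid): greatest fixpoint, start Z0 = {Grant, Idle, Store, Init, Err}, keep only states in Sat with some successor in Z. Z1 = {Grant, Idle, Store, Init}; Z2 = {Grant, Store, Init}; fixed.
Sat(EG (¬error → valid)) = {Grant, Store, Init}
Err ∉ Sat(EG (¬error → valid)) = {Grant, Store, Init}, so the formula does not hold at Err.

No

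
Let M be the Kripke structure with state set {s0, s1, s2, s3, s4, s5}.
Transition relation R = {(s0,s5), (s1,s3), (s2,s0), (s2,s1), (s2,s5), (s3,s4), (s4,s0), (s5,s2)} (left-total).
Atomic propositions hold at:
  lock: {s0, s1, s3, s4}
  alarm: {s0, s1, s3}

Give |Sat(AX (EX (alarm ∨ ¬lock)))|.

5

Sat(¬lock) = {s2, s5}
Sat(alarm ∨ ¬lock) = {s0, s1, s2, s3, s5}
Sat(EX (alarm ∨ ¬lock)) = {s : some successor in {s0, s1, s2, s3, s5}} = {s0, s1, s2, s4, s5}
Sat(AX (EX (alarm ∨ ¬lock))) = {s : every successor in {s0, s1, s2, s4, s5}} = {s0, s2, s3, s4, s5}
|Sat(AX (EX (alarm ∨ ¬lock)))| = |{s0, s2, s3, s4, s5}| = 5.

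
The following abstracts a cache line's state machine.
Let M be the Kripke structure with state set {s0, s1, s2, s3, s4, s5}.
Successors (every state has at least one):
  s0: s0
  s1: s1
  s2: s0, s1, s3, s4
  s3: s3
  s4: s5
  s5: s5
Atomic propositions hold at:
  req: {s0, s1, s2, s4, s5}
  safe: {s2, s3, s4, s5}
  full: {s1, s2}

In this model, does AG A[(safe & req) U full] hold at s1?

Sat(safe & req) = {s2, s4, s5}
A[(safe & req) U full]: least fixpoint, start Z0 = Sat(full) = {s1, s2}, add states in Sat(safe & req) with every successor in Z. Already a fixed point.
Sat(A[(safe & req) U full]) = {s1, s2}
AG A[(safe & req) U full]: greatest fixpoint, start Z0 = {s1, s2}, keep only states in Sat with every successor in Z. Z1 = {s1}; fixed.
Sat(AG A[(safe & req) U full]) = {s1}
s1 ∈ Sat(AG A[(safe & req) U full]) = {s1}, so the formula holds at s1.

Yes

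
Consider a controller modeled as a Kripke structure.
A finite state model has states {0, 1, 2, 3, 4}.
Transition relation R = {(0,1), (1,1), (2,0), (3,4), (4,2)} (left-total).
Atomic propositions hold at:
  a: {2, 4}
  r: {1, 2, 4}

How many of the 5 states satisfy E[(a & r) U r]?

Sat(a & r) = {2, 4}
E[(a & r) U r]: least fixpoint, start Z0 = Sat(r) = {1, 2, 4}, add states in Sat(a & r) with some successor in Z. Already a fixed point.
Sat(E[(a & r) U r]) = {1, 2, 4}
|Sat(E[(a & r) U r])| = |{1, 2, 4}| = 3.

3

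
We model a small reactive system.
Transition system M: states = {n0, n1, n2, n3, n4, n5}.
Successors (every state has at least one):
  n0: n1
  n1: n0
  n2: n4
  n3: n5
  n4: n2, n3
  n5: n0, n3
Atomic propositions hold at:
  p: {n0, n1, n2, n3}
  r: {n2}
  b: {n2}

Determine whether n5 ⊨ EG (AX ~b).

Yes

Sat(~b) = {n0, n1, n3, n4, n5}
Sat(AX ~b) = {s : every successor in {n0, n1, n3, n4, n5}} = {n0, n1, n2, n3, n5}
EG (AX ~b): greatest fixpoint, start Z0 = {n0, n1, n2, n3, n5}, keep only states in Sat with some successor in Z. Z1 = {n0, n1, n3, n5}; fixed.
Sat(EG (AX ~b)) = {n0, n1, n3, n5}
n5 ∈ Sat(EG (AX ~b)) = {n0, n1, n3, n5}, so the formula holds at n5.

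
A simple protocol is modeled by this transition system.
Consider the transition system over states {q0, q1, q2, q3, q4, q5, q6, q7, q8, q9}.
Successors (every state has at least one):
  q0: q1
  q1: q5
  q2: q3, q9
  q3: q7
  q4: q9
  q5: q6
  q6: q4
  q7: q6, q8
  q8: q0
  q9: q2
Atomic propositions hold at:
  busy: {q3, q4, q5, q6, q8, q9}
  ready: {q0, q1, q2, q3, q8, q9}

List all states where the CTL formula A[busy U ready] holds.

{q0, q1, q2, q3, q4, q5, q6, q8, q9}

A[busy U ready]: least fixpoint, start Z0 = Sat(ready) = {q0, q1, q2, q3, q8, q9}, add states in Sat(busy) with every successor in Z. Z1 = {q0, q1, q2, q3, q4, q8, q9}; Z2 = {q0, q1, q2, q3, q4, q6, q8, q9}; Z3 = {q0, q1, q2, q3, q4, q5, q6, q8, q9}; fixed.
Sat(A[busy U ready]) = {q0, q1, q2, q3, q4, q5, q6, q8, q9}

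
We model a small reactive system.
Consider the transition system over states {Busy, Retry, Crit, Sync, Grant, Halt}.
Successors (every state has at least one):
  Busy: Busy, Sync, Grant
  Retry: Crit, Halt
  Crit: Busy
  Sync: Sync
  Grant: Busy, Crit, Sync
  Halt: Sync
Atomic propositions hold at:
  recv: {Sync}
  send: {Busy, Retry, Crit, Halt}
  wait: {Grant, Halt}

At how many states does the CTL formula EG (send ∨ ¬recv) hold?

4

Sat(¬recv) = {Busy, Retry, Crit, Grant, Halt}
Sat(send ∨ ¬recv) = {Busy, Retry, Crit, Grant, Halt}
EG (send ∨ ¬recv): greatest fixpoint, start Z0 = {Busy, Retry, Crit, Grant, Halt}, keep only states in Sat with some successor in Z. Z1 = {Busy, Retry, Crit, Grant}; fixed.
Sat(EG (send ∨ ¬recv)) = {Busy, Retry, Crit, Grant}
|Sat(EG (send ∨ ¬recv))| = |{Busy, Retry, Crit, Grant}| = 4.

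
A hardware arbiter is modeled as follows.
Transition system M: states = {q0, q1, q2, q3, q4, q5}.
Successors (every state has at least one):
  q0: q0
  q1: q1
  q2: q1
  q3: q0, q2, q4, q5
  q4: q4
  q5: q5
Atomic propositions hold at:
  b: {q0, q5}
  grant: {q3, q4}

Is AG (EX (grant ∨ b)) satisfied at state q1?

Sat(grant ∨ b) = {q0, q3, q4, q5}
Sat(EX (grant ∨ b)) = {s : some successor in {q0, q3, q4, q5}} = {q0, q3, q4, q5}
AG (EX (grant ∨ b)): greatest fixpoint, start Z0 = {q0, q3, q4, q5}, keep only states in Sat with every successor in Z. Z1 = {q0, q4, q5}; fixed.
Sat(AG (EX (grant ∨ b))) = {q0, q4, q5}
q1 ∉ Sat(AG (EX (grant ∨ b))) = {q0, q4, q5}, so the formula does not hold at q1.

No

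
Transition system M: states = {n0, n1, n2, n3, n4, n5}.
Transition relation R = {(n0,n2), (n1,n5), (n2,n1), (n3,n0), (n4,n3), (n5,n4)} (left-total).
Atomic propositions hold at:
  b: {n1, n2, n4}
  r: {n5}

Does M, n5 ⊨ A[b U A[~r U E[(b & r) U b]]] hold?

No

Sat(~r) = {n0, n1, n2, n3, n4}
Sat(b & r) = ∅
E[(b & r) U b]: least fixpoint, start Z0 = Sat(b) = {n1, n2, n4}, add states in Sat(b & r) with some successor in Z. Already a fixed point.
Sat(E[(b & r) U b]) = {n1, n2, n4}
A[~r U E[(b & r) U b]]: least fixpoint, start Z0 = Sat(E[(b & r) U b]) = {n1, n2, n4}, add states in Sat(~r) with every successor in Z. Z1 = {n0, n1, n2, n4}; Z2 = {n0, n1, n2, n3, n4}; fixed.
Sat(A[~r U E[(b & r) U b]]) = {n0, n1, n2, n3, n4}
A[b U A[~r U E[(b & r) U b]]]: least fixpoint, start Z0 = Sat(A[~r U E[(b & r) U b]]) = {n0, n1, n2, n3, n4}, add states in Sat(b) with every successor in Z. Already a fixed point.
Sat(A[b U A[~r U E[(b & r) U b]]]) = {n0, n1, n2, n3, n4}
n5 ∉ Sat(A[b U A[~r U E[(b & r) U b]]]) = {n0, n1, n2, n3, n4}, so the formula does not hold at n5.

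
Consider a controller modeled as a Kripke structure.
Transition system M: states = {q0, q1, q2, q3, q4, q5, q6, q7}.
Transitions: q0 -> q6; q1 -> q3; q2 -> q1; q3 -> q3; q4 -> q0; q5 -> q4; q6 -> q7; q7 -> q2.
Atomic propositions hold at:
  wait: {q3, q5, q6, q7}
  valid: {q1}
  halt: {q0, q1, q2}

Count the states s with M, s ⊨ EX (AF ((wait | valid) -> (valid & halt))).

6

Sat(wait | valid) = {q1, q3, q5, q6, q7}
Sat(valid & halt) = {q1}
Sat((wait | valid) -> (valid & halt)) = {q0, q1, q2, q4}
AF ((wait | valid) -> (valid & halt)): least fixpoint, start Z0 = {q0, q1, q2, q4}, add states with every successor in Z. Z1 = {q0, q1, q2, q4, q5, q7}; Z2 = {q0, q1, q2, q4, q5, q6, q7}; fixed.
Sat(AF ((wait | valid) -> (valid & halt))) = {q0, q1, q2, q4, q5, q6, q7}
Sat(EX (AF ((wait | valid) -> (valid & halt)))) = {s : some successor in {q0, q1, q2, q4, q5, q6, q7}} = {q0, q2, q4, q5, q6, q7}
|Sat(EX (AF ((wait | valid) -> (valid & halt))))| = |{q0, q2, q4, q5, q6, q7}| = 6.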